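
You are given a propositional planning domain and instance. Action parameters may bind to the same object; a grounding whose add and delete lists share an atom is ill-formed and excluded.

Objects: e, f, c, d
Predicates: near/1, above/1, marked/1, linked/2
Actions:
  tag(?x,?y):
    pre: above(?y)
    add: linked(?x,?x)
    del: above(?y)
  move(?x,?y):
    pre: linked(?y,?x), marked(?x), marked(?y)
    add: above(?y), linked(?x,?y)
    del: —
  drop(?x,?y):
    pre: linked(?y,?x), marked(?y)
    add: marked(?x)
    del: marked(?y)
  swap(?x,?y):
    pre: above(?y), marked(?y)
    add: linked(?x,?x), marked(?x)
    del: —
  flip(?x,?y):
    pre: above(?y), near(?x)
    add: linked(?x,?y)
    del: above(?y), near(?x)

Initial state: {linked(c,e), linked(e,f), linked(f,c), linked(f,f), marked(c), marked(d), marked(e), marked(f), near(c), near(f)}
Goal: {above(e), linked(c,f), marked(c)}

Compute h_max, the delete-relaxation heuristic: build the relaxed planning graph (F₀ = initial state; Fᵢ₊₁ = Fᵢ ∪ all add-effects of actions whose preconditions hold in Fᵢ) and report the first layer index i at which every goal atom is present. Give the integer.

F0 = init (10 atoms)
F1 = F0 ∪ {above(c), above(e), above(f), linked(c,f), linked(e,c), linked(f,e)}  (16 atoms)
goal ⊆ F1  ⇒  h_max = 1

1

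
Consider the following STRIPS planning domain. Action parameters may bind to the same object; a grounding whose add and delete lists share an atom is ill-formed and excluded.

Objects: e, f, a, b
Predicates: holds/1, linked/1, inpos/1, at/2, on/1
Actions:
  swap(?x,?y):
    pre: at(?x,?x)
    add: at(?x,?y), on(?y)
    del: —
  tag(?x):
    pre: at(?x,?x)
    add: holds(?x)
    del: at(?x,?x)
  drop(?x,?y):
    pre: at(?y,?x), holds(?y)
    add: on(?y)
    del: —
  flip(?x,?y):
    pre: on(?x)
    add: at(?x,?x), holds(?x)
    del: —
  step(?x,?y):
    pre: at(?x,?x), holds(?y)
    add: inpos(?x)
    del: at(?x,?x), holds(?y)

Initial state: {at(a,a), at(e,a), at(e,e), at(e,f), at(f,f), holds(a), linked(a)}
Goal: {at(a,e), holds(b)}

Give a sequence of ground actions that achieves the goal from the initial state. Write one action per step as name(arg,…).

1. swap(e,b)  →  {at(a,a), at(e,a), at(e,b), at(e,e), at(e,f), at(f,f), holds(a), linked(a), on(b)}
2. swap(a,e)  →  {at(a,a), at(a,e), at(e,a), at(e,b), at(e,e), at(e,f), at(f,f), holds(a), linked(a), on(b), on(e)}
3. flip(b,e)  →  {at(a,a), at(a,e), at(b,b), at(e,a), at(e,b), at(e,e), at(e,f), at(f,f), holds(a), holds(b), linked(a), on(b), on(e)}

swap(e,b); swap(a,e); flip(b,e)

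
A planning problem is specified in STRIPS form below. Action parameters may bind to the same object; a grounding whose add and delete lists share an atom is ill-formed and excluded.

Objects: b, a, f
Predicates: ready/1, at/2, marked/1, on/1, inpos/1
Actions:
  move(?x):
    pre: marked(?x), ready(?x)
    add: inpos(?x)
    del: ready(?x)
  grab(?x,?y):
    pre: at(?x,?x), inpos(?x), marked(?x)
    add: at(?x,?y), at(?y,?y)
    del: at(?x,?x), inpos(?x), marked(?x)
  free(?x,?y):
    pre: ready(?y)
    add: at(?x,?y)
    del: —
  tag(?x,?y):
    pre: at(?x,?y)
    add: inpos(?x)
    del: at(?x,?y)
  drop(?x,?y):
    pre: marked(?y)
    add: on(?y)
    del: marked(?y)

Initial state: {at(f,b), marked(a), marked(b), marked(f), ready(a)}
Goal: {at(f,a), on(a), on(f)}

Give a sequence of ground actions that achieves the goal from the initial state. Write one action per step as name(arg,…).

1. free(f,a)  →  {at(f,a), at(f,b), marked(a), marked(b), marked(f), ready(a)}
2. drop(b,a)  →  {at(f,a), at(f,b), marked(b), marked(f), on(a), ready(a)}
3. drop(b,f)  →  {at(f,a), at(f,b), marked(b), on(a), on(f), ready(a)}

free(f,a); drop(b,a); drop(b,f)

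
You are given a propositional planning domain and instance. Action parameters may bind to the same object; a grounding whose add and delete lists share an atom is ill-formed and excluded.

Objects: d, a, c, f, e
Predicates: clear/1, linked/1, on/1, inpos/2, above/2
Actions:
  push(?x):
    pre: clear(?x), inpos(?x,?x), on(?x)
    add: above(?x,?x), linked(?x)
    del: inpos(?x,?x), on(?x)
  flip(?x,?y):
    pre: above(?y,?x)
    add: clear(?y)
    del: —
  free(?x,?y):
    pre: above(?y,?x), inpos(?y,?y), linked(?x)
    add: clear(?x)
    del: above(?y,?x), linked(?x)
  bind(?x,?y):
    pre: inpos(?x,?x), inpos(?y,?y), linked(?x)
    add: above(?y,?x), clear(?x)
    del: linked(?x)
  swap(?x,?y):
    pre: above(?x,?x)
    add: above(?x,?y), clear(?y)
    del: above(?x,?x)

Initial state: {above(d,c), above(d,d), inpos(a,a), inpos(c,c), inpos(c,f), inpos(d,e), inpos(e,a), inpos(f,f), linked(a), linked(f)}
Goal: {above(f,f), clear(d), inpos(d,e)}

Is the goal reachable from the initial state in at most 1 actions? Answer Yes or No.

No

1. flip(d,d)  →  {above(d,c), above(d,d), clear(d), inpos(a,a), inpos(c,c), inpos(c,f), inpos(d,e), inpos(e,a), inpos(f,f), linked(a), linked(f)}
2. bind(f,f)  →  {above(d,c), above(d,d), above(f,f), clear(d), clear(f), inpos(a,a), inpos(c,c), inpos(c,f), inpos(d,e), inpos(e,a), inpos(f,f), linked(a)}
optimal plan length = 2; 2 > 1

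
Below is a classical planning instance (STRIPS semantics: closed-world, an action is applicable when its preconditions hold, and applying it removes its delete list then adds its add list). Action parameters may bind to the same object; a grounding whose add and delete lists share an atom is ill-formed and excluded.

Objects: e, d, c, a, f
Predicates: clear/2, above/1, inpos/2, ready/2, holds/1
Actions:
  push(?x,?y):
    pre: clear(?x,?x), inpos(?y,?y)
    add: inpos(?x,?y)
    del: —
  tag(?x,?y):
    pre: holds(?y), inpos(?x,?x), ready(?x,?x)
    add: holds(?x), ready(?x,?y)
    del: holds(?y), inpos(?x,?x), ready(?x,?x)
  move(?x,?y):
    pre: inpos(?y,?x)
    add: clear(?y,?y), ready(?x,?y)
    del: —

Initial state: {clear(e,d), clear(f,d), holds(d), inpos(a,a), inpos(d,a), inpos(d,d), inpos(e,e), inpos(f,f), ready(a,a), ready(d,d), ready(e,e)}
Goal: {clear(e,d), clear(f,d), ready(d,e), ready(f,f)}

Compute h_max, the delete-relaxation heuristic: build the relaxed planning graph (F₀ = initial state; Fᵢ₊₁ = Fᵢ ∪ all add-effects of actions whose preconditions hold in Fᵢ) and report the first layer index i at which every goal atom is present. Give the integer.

F0 = init (11 atoms)
F1 = F0 ∪ {clear(a,a), clear(d,d), clear(e,e), clear(f,f), holds(a), holds(e), ready(a,d), ready(e,d), ready(f,f)}  (20 atoms)
F2 = F1 ∪ {holds(f), inpos(a,d), inpos(a,e), inpos(a,f), inpos(d,e), inpos(d,f), inpos(e,a), inpos(e,d), inpos(e,f), inpos(f,a), inpos(f,d), inpos(f,e), ready(a,e), ready(d,a), ready(d,e), ready(e,a), ready(f,a), ready(f,d), ready(f,e)}  (39 atoms)
goal ⊆ F2  ⇒  h_max = 2

2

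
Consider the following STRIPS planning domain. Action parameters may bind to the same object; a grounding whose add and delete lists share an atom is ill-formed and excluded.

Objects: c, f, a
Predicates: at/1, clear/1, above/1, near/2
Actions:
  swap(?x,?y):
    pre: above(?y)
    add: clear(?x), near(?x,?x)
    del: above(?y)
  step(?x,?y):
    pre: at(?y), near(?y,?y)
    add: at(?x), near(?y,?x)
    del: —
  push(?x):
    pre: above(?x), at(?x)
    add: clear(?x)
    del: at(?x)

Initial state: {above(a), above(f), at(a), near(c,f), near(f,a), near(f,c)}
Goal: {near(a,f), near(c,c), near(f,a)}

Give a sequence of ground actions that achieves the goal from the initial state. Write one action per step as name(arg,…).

swap(c,f); swap(a,a); step(f,a)

1. swap(c,f)  →  {above(a), at(a), clear(c), near(c,c), near(c,f), near(f,a), near(f,c)}
2. swap(a,a)  →  {at(a), clear(a), clear(c), near(a,a), near(c,c), near(c,f), near(f,a), near(f,c)}
3. step(f,a)  →  {at(a), at(f), clear(a), clear(c), near(a,a), near(a,f), near(c,c), near(c,f), near(f,a), near(f,c)}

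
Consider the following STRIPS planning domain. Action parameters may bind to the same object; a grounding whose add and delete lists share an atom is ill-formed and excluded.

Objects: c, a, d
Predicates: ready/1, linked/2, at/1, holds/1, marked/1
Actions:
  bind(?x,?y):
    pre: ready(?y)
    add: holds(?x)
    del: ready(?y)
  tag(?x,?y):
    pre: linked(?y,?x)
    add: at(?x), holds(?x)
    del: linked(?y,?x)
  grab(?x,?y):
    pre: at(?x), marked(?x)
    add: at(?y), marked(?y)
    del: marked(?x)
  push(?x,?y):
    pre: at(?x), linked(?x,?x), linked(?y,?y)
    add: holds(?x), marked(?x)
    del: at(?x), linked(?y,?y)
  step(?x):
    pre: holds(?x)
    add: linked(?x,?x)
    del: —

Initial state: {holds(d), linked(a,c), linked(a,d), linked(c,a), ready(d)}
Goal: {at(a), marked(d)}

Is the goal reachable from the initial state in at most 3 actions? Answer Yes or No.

No

1. tag(a,c)  →  {at(a), holds(a), holds(d), linked(a,c), linked(a,d), ready(d)}
2. tag(d,a)  →  {at(a), at(d), holds(a), holds(d), linked(a,c), ready(d)}
3. step(d)  →  {at(a), at(d), holds(a), holds(d), linked(a,c), linked(d,d), ready(d)}
4. push(d,d)  →  {at(a), holds(a), holds(d), linked(a,c), marked(d), ready(d)}
optimal plan length = 4; 4 > 3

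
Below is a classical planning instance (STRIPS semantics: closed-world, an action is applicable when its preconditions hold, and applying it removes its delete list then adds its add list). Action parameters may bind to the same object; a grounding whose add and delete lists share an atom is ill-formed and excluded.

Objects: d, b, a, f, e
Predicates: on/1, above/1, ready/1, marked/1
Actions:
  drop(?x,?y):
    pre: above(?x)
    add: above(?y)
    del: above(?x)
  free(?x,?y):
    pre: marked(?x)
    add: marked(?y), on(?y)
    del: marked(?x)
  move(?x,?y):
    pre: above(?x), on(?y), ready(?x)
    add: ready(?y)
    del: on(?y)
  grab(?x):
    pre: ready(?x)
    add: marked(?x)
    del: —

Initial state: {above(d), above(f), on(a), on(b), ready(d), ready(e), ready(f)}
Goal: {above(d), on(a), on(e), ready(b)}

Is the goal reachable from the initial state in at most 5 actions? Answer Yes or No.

Yes

1. move(d,b)  →  {above(d), above(f), on(a), ready(b), ready(d), ready(e), ready(f)}
2. grab(d)  →  {above(d), above(f), marked(d), on(a), ready(b), ready(d), ready(e), ready(f)}
3. free(d,e)  →  {above(d), above(f), marked(e), on(a), on(e), ready(b), ready(d), ready(e), ready(f)}
optimal plan length = 3; 3 ≤ 5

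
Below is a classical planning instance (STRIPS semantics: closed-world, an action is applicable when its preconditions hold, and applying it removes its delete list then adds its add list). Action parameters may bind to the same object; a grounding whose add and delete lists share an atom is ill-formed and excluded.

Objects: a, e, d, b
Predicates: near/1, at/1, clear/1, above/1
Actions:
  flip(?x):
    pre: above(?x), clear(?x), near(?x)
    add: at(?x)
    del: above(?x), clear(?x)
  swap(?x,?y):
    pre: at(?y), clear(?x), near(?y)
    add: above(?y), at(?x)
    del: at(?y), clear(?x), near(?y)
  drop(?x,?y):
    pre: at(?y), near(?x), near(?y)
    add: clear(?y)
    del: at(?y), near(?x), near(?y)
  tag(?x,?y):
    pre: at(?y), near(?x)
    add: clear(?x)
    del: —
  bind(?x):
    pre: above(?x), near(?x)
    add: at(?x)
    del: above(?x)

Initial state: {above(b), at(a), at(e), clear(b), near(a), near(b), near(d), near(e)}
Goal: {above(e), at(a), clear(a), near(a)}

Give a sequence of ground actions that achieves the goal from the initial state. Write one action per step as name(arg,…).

swap(b,e); tag(a,a)

1. swap(b,e)  →  {above(b), above(e), at(a), at(b), near(a), near(b), near(d)}
2. tag(a,a)  →  {above(b), above(e), at(a), at(b), clear(a), near(a), near(b), near(d)}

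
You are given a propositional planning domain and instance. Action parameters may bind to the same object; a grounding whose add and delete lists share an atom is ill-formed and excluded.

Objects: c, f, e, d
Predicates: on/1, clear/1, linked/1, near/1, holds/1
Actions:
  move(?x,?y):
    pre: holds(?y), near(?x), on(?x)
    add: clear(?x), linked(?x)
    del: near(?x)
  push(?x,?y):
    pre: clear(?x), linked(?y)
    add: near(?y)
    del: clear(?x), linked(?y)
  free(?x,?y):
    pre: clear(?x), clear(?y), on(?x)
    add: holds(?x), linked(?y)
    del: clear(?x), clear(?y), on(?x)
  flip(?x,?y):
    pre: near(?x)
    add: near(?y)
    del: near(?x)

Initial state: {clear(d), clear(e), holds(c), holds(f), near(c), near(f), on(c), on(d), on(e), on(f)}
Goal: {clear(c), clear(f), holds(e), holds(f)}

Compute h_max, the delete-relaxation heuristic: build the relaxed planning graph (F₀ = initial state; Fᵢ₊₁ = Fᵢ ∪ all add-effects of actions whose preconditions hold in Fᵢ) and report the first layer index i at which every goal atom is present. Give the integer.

F0 = init (10 atoms)
F1 = F0 ∪ {clear(c), clear(f), holds(d), holds(e), linked(c), linked(d), linked(e), linked(f), near(d), near(e)}  (20 atoms)
goal ⊆ F1  ⇒  h_max = 1

1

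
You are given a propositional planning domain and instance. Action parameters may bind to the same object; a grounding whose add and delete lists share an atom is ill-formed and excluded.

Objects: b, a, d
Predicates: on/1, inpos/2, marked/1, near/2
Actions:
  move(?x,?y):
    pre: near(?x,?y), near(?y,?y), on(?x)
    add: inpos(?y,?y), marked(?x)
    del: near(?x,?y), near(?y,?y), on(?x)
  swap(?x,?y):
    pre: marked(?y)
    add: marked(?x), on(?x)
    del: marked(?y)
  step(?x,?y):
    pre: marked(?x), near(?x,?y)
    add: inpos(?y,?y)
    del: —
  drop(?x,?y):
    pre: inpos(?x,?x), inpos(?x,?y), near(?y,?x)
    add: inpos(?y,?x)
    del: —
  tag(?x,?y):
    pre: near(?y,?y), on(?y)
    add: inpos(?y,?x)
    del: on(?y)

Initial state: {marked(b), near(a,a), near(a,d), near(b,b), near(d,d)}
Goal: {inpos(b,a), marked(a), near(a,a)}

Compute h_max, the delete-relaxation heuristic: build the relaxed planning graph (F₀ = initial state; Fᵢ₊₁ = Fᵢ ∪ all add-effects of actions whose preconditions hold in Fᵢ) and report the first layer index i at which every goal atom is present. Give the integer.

3

F0 = init (5 atoms)
F1 = F0 ∪ {inpos(b,b), marked(a), marked(d), on(a), on(d)}  (10 atoms)
F2 = F1 ∪ {inpos(a,a), inpos(a,b), inpos(a,d), inpos(d,a), inpos(d,b), inpos(d,d), on(b)}  (17 atoms)
F3 = F2 ∪ {inpos(b,a), inpos(b,d)}  (19 atoms)
goal ⊆ F3  ⇒  h_max = 3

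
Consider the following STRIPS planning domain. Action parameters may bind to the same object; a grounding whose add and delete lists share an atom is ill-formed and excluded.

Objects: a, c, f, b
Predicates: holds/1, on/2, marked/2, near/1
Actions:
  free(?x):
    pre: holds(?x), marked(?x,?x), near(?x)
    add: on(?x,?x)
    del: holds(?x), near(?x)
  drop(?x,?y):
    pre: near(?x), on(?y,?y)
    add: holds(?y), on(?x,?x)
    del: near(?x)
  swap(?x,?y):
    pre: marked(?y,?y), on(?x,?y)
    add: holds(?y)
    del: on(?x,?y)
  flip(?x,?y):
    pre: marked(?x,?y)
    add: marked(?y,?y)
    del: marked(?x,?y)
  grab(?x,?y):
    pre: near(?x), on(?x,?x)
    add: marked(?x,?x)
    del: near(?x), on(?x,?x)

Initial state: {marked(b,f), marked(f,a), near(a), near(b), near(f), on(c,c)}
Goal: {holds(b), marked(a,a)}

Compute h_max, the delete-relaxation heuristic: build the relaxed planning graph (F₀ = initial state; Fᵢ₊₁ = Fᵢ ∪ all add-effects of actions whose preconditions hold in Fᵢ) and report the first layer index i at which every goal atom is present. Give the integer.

F0 = init (6 atoms)
F1 = F0 ∪ {holds(c), marked(a,a), marked(f,f), on(a,a), on(b,b), on(f,f)}  (12 atoms)
F2 = F1 ∪ {holds(a), holds(b), holds(f), marked(b,b)}  (16 atoms)
goal ⊆ F2  ⇒  h_max = 2

2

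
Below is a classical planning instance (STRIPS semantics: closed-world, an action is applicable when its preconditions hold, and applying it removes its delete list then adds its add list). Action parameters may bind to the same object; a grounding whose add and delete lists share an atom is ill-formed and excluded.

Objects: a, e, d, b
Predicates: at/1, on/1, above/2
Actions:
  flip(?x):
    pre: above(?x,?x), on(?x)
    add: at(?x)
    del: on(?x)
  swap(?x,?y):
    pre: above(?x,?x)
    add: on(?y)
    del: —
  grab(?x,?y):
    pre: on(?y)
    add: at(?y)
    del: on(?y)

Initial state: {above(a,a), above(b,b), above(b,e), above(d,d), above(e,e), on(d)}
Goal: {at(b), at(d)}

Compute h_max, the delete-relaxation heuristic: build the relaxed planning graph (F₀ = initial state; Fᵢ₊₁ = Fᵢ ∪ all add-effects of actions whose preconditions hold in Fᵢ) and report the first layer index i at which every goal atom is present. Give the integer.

2

F0 = init (6 atoms)
F1 = F0 ∪ {at(d), on(a), on(b), on(e)}  (10 atoms)
F2 = F1 ∪ {at(a), at(b), at(e)}  (13 atoms)
goal ⊆ F2  ⇒  h_max = 2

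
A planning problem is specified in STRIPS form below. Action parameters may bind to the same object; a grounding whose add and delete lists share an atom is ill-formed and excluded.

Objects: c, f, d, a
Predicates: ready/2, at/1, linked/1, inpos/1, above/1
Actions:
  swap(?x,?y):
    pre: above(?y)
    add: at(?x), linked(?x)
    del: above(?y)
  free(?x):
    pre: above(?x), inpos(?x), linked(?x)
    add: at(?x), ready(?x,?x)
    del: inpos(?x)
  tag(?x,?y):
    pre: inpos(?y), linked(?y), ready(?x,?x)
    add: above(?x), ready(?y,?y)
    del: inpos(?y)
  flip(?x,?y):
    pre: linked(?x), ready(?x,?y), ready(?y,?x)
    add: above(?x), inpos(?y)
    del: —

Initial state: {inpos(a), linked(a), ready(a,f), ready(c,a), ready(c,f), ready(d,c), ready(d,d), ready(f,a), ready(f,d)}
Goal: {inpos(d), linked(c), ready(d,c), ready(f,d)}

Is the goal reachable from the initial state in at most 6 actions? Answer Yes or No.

Yes

1. tag(d,a)  →  {above(d), linked(a), ready(a,a), ready(a,f), ready(c,a), ready(c,f), ready(d,c), ready(d,d), ready(f,a), ready(f,d)}
2. swap(d,d)  →  {at(d), linked(a), linked(d), ready(a,a), ready(a,f), ready(c,a), ready(c,f), ready(d,c), ready(d,d), ready(f,a), ready(f,d)}
3. flip(d,d)  →  {above(d), at(d), inpos(d), linked(a), linked(d), ready(a,a), ready(a,f), ready(c,a), ready(c,f), ready(d,c), ready(d,d), ready(f,a), ready(f,d)}
4. swap(c,d)  →  {at(c), at(d), inpos(d), linked(a), linked(c), linked(d), ready(a,a), ready(a,f), ready(c,a), ready(c,f), ready(d,c), ready(d,d), ready(f,a), ready(f,d)}
optimal plan length = 4; 4 ≤ 6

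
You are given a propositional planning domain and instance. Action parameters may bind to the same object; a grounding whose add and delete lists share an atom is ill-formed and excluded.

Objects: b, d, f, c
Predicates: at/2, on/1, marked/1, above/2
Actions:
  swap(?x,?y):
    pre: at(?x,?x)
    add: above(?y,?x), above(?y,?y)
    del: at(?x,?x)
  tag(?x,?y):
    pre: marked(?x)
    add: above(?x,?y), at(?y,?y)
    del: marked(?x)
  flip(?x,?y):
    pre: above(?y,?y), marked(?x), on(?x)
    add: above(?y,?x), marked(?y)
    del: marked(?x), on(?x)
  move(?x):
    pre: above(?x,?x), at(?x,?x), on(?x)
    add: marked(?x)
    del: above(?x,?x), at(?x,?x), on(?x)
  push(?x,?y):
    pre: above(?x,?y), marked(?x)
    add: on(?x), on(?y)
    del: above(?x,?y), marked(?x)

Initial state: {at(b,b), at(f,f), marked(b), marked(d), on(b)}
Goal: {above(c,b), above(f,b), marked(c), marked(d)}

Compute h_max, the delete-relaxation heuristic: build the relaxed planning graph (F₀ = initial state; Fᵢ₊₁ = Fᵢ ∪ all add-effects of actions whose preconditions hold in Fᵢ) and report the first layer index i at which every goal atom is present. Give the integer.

2

F0 = init (5 atoms)
F1 = F0 ∪ {above(b,b), above(b,c), above(b,d), above(b,f), above(c,b), above(c,c), above(c,f), above(d,b), above(d,c), above(d,d), above(d,f), above(f,b), above(f,f), at(c,c), at(d,d)}  (20 atoms)
F2 = F1 ∪ {above(c,d), above(f,c), above(f,d), marked(c), marked(f), on(c), on(d), on(f)}  (28 atoms)
goal ⊆ F2  ⇒  h_max = 2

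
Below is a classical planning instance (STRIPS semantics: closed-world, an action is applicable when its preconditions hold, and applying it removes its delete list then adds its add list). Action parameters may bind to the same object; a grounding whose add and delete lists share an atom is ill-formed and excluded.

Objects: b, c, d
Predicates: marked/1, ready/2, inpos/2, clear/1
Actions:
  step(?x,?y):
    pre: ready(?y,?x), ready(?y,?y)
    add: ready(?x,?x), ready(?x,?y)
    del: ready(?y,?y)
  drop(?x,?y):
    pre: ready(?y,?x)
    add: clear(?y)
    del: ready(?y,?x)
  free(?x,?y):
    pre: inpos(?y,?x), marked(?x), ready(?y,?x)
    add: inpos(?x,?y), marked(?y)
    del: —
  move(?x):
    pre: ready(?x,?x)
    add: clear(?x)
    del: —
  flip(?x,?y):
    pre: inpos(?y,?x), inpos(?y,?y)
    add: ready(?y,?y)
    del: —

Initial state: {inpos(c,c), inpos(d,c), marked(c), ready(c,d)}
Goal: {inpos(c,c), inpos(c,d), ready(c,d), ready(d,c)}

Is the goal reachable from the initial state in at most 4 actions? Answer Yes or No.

1. flip(c,c)  →  {inpos(c,c), inpos(d,c), marked(c), ready(c,c), ready(c,d)}
2. step(d,c)  →  {inpos(c,c), inpos(d,c), marked(c), ready(c,d), ready(d,c), ready(d,d)}
3. free(c,d)  →  {inpos(c,c), inpos(c,d), inpos(d,c), marked(c), marked(d), ready(c,d), ready(d,c), ready(d,d)}
optimal plan length = 3; 3 ≤ 4

Yes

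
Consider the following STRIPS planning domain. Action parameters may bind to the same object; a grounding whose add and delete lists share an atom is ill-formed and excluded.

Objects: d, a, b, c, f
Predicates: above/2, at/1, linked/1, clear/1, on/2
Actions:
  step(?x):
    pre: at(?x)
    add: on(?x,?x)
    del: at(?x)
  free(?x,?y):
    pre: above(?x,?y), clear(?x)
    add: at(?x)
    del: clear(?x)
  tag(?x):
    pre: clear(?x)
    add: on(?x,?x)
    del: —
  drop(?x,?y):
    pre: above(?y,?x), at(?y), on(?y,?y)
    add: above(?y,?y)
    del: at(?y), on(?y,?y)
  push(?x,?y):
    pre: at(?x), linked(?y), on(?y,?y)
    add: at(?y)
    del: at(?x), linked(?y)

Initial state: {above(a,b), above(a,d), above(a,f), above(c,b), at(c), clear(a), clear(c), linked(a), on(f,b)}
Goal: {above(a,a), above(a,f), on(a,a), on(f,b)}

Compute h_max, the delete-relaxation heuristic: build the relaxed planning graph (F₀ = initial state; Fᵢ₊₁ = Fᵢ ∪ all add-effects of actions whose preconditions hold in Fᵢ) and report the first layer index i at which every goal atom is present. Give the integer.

2

F0 = init (9 atoms)
F1 = F0 ∪ {at(a), on(a,a), on(c,c)}  (12 atoms)
F2 = F1 ∪ {above(a,a), above(c,c)}  (14 atoms)
goal ⊆ F2  ⇒  h_max = 2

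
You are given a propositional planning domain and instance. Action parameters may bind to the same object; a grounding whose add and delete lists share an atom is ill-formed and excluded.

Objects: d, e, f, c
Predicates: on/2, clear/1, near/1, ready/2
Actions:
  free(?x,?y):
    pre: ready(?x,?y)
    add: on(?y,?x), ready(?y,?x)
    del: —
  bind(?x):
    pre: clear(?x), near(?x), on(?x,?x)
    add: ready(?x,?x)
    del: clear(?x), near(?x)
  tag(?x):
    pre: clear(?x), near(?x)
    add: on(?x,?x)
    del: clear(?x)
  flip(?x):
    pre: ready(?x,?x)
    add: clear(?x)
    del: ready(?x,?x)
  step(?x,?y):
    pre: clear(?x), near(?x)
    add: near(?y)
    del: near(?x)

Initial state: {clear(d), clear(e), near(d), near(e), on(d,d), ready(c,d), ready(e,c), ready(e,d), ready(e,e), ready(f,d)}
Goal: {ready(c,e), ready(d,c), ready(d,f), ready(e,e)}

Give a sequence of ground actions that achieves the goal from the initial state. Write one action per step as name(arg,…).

free(e,c); free(f,d); free(c,d)

1. free(e,c)  →  {clear(d), clear(e), near(d), near(e), on(c,e), on(d,d), ready(c,d), ready(c,e), ready(e,c), ready(e,d), ready(e,e), ready(f,d)}
2. free(f,d)  →  {clear(d), clear(e), near(d), near(e), on(c,e), on(d,d), on(d,f), ready(c,d), ready(c,e), ready(d,f), ready(e,c), ready(e,d), ready(e,e), ready(f,d)}
3. free(c,d)  →  {clear(d), clear(e), near(d), near(e), on(c,e), on(d,c), on(d,d), on(d,f), ready(c,d), ready(c,e), ready(d,c), ready(d,f), ready(e,c), ready(e,d), ready(e,e), ready(f,d)}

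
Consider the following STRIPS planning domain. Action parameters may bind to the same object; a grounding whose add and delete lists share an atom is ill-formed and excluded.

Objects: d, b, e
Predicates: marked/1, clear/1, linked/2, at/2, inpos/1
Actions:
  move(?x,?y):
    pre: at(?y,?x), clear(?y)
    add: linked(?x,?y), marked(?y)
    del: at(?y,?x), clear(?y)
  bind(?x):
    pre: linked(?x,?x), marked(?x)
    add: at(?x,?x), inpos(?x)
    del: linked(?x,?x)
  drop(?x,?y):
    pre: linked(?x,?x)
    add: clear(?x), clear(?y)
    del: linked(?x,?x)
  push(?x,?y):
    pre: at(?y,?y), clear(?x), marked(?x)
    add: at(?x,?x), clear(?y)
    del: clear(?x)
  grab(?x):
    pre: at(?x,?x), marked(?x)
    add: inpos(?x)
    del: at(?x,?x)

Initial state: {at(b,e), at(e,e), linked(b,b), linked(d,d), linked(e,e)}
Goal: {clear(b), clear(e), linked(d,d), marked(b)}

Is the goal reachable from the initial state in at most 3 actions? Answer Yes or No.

Yes

1. drop(b,d)  →  {at(b,e), at(e,e), clear(b), clear(d), linked(d,d), linked(e,e)}
2. move(e,b)  →  {at(e,e), clear(d), linked(d,d), linked(e,b), linked(e,e), marked(b)}
3. drop(e,b)  →  {at(e,e), clear(b), clear(d), clear(e), linked(d,d), linked(e,b), marked(b)}
optimal plan length = 3; 3 ≤ 3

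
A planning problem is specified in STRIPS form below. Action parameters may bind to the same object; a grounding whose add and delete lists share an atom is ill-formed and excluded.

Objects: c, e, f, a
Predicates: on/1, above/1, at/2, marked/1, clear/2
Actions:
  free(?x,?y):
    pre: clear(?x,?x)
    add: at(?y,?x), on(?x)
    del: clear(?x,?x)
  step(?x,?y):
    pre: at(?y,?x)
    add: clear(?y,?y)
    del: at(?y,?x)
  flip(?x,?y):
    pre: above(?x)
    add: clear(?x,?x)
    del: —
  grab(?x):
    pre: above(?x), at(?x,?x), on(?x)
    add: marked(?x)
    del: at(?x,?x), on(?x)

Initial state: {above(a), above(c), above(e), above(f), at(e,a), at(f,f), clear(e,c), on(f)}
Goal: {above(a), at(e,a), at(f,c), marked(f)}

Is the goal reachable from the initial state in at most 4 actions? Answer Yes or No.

Yes

1. flip(c,c)  →  {above(a), above(c), above(e), above(f), at(e,a), at(f,f), clear(c,c), clear(e,c), on(f)}
2. free(c,f)  →  {above(a), above(c), above(e), above(f), at(e,a), at(f,c), at(f,f), clear(e,c), on(c), on(f)}
3. grab(f)  →  {above(a), above(c), above(e), above(f), at(e,a), at(f,c), clear(e,c), marked(f), on(c)}
optimal plan length = 3; 3 ≤ 4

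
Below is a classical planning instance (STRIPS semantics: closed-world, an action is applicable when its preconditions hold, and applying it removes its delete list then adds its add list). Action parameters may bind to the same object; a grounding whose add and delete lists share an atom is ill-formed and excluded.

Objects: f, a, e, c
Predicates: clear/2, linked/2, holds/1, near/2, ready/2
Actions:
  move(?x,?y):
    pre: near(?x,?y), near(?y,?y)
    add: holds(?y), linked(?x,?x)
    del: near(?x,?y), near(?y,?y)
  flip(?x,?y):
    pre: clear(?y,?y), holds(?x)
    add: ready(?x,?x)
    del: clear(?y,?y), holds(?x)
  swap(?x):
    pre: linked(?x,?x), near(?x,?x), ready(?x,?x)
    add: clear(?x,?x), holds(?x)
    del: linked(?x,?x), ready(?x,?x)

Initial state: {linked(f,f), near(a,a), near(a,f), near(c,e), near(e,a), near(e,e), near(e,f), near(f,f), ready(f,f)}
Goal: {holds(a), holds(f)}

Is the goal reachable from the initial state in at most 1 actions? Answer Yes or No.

No

1. move(f,f)  →  {holds(f), linked(f,f), near(a,a), near(a,f), near(c,e), near(e,a), near(e,e), near(e,f), ready(f,f)}
2. move(a,a)  →  {holds(a), holds(f), linked(a,a), linked(f,f), near(a,f), near(c,e), near(e,a), near(e,e), near(e,f), ready(f,f)}
optimal plan length = 2; 2 > 1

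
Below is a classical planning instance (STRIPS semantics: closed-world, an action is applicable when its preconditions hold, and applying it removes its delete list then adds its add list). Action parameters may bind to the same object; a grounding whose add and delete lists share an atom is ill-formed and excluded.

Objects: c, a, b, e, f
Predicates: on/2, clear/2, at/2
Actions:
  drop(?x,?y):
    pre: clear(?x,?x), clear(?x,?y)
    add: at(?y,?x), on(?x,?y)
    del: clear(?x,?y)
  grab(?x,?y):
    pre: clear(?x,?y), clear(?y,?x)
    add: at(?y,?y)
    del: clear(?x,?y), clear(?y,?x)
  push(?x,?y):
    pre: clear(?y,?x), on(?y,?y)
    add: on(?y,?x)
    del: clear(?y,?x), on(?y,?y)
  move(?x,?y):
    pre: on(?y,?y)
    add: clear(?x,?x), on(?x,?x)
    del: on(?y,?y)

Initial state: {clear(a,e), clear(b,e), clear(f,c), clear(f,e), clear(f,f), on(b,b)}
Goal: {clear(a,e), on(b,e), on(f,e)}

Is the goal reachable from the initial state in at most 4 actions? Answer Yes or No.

Yes

1. drop(f,e)  →  {at(e,f), clear(a,e), clear(b,e), clear(f,c), clear(f,f), on(b,b), on(f,e)}
2. push(e,b)  →  {at(e,f), clear(a,e), clear(f,c), clear(f,f), on(b,e), on(f,e)}
optimal plan length = 2; 2 ≤ 4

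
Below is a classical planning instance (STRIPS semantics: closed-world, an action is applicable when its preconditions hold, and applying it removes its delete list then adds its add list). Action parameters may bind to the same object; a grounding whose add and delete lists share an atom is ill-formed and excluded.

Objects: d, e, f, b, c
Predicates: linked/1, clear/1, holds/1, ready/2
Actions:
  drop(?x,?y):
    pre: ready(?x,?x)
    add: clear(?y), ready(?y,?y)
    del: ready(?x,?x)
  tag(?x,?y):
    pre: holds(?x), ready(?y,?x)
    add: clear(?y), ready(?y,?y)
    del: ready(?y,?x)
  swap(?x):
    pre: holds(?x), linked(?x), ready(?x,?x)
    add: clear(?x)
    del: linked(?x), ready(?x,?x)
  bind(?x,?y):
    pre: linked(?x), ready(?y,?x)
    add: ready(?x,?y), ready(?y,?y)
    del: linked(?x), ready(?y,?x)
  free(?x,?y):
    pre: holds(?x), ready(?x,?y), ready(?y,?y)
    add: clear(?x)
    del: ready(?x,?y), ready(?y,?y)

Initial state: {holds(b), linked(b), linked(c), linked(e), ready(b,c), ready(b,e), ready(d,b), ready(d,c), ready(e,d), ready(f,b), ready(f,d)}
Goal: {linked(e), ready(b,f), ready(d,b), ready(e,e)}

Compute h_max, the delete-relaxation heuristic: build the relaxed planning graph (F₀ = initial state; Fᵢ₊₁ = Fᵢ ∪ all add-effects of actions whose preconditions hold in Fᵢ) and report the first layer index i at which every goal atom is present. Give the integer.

2

F0 = init (11 atoms)
F1 = F0 ∪ {clear(d), clear(f), ready(b,b), ready(b,d), ready(b,f), ready(c,b), ready(c,d), ready(d,d), ready(e,b), ready(f,f)}  (21 atoms)
F2 = F1 ∪ {clear(b), clear(c), clear(e), ready(c,c), ready(e,e)}  (26 atoms)
goal ⊆ F2  ⇒  h_max = 2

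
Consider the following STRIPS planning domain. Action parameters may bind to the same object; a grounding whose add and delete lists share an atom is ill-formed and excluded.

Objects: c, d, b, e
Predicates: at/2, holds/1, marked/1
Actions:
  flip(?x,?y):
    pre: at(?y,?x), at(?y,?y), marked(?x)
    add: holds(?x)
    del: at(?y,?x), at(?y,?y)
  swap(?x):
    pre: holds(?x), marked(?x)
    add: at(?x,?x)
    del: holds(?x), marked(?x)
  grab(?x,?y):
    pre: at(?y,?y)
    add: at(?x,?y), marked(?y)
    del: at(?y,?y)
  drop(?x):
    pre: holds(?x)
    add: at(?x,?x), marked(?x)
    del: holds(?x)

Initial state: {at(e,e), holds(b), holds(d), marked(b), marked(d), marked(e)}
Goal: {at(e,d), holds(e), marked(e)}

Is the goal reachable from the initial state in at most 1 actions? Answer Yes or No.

No

1. flip(e,e)  →  {holds(b), holds(d), holds(e), marked(b), marked(d), marked(e)}
2. swap(d)  →  {at(d,d), holds(b), holds(e), marked(b), marked(e)}
3. grab(e,d)  →  {at(e,d), holds(b), holds(e), marked(b), marked(d), marked(e)}
optimal plan length = 3; 3 > 1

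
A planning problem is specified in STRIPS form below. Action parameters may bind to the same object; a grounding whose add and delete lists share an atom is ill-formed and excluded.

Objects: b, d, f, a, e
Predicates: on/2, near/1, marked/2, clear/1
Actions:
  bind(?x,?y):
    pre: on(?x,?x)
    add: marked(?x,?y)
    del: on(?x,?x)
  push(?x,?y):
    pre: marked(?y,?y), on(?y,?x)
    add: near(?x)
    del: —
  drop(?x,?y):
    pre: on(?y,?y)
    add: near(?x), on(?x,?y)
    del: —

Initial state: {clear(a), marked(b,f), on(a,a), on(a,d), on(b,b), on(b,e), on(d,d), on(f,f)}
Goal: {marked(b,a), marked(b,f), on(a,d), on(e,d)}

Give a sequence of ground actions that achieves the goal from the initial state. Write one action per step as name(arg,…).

1. bind(b,a)  →  {clear(a), marked(b,a), marked(b,f), on(a,a), on(a,d), on(b,e), on(d,d), on(f,f)}
2. drop(e,d)  →  {clear(a), marked(b,a), marked(b,f), near(e), on(a,a), on(a,d), on(b,e), on(d,d), on(e,d), on(f,f)}

bind(b,a); drop(e,d)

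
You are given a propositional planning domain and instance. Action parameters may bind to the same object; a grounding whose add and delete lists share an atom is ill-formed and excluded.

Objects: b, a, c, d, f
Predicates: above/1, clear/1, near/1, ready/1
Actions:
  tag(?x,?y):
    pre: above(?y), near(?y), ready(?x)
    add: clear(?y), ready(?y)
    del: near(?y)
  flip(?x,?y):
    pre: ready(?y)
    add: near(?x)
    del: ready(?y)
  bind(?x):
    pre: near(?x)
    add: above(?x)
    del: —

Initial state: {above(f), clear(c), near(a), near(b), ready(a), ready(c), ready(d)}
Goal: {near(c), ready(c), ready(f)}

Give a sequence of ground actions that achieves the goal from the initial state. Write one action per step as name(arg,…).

flip(c,a); flip(f,d); tag(c,f)

1. flip(c,a)  →  {above(f), clear(c), near(a), near(b), near(c), ready(c), ready(d)}
2. flip(f,d)  →  {above(f), clear(c), near(a), near(b), near(c), near(f), ready(c)}
3. tag(c,f)  →  {above(f), clear(c), clear(f), near(a), near(b), near(c), ready(c), ready(f)}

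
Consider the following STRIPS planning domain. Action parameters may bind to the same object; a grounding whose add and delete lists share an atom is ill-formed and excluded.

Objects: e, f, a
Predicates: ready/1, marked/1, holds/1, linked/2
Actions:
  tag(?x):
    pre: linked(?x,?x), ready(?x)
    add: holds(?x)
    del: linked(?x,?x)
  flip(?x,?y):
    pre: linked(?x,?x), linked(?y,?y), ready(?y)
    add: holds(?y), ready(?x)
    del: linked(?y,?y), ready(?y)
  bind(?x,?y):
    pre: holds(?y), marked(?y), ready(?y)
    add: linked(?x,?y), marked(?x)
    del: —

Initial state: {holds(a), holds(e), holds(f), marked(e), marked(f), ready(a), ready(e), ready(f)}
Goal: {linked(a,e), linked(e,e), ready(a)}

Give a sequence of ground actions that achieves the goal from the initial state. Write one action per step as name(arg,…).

bind(e,e); bind(a,e)

1. bind(e,e)  →  {holds(a), holds(e), holds(f), linked(e,e), marked(e), marked(f), ready(a), ready(e), ready(f)}
2. bind(a,e)  →  {holds(a), holds(e), holds(f), linked(a,e), linked(e,e), marked(a), marked(e), marked(f), ready(a), ready(e), ready(f)}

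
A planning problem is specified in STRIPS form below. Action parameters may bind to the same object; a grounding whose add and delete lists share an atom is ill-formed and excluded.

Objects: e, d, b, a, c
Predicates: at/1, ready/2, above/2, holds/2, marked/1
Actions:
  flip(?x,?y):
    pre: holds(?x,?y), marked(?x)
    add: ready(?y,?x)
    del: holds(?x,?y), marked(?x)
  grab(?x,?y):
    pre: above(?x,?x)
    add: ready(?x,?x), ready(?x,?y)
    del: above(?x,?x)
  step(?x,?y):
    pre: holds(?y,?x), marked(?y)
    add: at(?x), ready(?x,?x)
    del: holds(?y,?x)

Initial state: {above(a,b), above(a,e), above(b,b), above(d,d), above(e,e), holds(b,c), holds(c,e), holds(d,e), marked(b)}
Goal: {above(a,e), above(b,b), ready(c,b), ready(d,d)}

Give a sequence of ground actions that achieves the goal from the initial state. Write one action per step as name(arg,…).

flip(b,c); grab(d,e)

1. flip(b,c)  →  {above(a,b), above(a,e), above(b,b), above(d,d), above(e,e), holds(c,e), holds(d,e), ready(c,b)}
2. grab(d,e)  →  {above(a,b), above(a,e), above(b,b), above(e,e), holds(c,e), holds(d,e), ready(c,b), ready(d,d), ready(d,e)}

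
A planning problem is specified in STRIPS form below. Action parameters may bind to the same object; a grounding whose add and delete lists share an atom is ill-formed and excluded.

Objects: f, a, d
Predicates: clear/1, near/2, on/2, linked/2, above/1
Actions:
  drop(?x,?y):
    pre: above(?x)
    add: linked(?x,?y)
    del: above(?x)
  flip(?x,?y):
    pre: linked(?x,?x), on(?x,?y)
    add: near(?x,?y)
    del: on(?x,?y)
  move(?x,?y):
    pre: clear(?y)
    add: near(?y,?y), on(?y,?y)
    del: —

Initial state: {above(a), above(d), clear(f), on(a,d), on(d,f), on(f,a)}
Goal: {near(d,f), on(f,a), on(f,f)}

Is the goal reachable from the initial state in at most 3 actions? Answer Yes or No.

Yes

1. drop(d,d)  →  {above(a), clear(f), linked(d,d), on(a,d), on(d,f), on(f,a)}
2. flip(d,f)  →  {above(a), clear(f), linked(d,d), near(d,f), on(a,d), on(f,a)}
3. move(f,f)  →  {above(a), clear(f), linked(d,d), near(d,f), near(f,f), on(a,d), on(f,a), on(f,f)}
optimal plan length = 3; 3 ≤ 3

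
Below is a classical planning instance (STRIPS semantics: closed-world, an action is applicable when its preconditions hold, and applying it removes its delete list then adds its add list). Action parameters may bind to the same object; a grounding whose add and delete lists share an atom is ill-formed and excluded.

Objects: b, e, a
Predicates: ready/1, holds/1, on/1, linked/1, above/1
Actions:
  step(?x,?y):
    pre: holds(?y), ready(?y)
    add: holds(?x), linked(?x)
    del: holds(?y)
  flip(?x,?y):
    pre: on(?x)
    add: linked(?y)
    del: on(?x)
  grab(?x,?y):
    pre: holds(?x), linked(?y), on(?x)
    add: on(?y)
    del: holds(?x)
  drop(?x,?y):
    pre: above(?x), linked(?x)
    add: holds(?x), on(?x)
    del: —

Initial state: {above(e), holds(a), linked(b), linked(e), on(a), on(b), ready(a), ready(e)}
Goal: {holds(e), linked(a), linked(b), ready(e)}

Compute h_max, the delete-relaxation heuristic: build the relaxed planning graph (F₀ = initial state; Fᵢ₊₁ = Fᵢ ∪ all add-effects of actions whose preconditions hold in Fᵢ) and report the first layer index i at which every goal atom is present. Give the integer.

1

F0 = init (8 atoms)
F1 = F0 ∪ {holds(b), holds(e), linked(a), on(e)}  (12 atoms)
goal ⊆ F1  ⇒  h_max = 1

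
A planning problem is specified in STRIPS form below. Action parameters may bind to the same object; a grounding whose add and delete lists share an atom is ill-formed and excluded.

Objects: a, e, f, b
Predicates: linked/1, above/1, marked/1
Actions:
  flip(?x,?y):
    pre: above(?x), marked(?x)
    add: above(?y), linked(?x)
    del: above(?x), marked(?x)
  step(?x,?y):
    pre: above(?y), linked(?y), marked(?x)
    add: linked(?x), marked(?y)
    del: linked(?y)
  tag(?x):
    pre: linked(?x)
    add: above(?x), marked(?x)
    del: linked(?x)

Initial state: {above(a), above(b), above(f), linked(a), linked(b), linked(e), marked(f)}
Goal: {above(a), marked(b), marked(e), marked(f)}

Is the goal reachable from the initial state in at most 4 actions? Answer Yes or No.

Yes

1. step(f,b)  →  {above(a), above(b), above(f), linked(a), linked(e), linked(f), marked(b), marked(f)}
2. tag(e)  →  {above(a), above(b), above(e), above(f), linked(a), linked(f), marked(b), marked(e), marked(f)}
optimal plan length = 2; 2 ≤ 4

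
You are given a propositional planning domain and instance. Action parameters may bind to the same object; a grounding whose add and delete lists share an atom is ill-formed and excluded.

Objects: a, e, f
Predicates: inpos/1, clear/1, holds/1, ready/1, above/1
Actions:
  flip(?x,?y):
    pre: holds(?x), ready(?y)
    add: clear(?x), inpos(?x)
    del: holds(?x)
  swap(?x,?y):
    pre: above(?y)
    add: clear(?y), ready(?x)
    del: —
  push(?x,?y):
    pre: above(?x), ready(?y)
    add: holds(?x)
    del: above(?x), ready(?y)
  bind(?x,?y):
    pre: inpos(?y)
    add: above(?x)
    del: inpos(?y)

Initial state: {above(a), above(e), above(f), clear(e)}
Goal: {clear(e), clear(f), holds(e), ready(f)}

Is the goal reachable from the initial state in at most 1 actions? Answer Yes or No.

No

1. swap(a,a)  →  {above(a), above(e), above(f), clear(a), clear(e), ready(a)}
2. swap(f,f)  →  {above(a), above(e), above(f), clear(a), clear(e), clear(f), ready(a), ready(f)}
3. push(e,a)  →  {above(a), above(f), clear(a), clear(e), clear(f), holds(e), ready(f)}
optimal plan length = 3; 3 > 1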